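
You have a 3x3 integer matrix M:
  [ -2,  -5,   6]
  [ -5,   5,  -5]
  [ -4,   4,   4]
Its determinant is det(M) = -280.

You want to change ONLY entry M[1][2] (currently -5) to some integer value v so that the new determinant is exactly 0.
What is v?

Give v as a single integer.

det is linear in entry M[1][2]: det = old_det + (v - -5) * C_12
Cofactor C_12 = 28
Want det = 0: -280 + (v - -5) * 28 = 0
  (v - -5) = 280 / 28 = 10
  v = -5 + (10) = 5

Answer: 5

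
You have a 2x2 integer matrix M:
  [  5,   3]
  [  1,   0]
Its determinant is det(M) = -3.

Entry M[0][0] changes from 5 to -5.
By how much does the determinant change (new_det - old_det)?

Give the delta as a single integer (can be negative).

Cofactor C_00 = 0
Entry delta = -5 - 5 = -10
Det delta = entry_delta * cofactor = -10 * 0 = 0

Answer: 0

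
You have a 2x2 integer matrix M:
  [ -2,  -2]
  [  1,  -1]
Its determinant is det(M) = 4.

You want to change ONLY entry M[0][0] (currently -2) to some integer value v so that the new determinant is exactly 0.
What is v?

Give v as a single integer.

det is linear in entry M[0][0]: det = old_det + (v - -2) * C_00
Cofactor C_00 = -1
Want det = 0: 4 + (v - -2) * -1 = 0
  (v - -2) = -4 / -1 = 4
  v = -2 + (4) = 2

Answer: 2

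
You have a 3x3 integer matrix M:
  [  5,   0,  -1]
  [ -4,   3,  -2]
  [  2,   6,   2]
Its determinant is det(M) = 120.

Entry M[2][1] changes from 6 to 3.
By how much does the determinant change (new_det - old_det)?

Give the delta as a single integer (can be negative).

Cofactor C_21 = 14
Entry delta = 3 - 6 = -3
Det delta = entry_delta * cofactor = -3 * 14 = -42

Answer: -42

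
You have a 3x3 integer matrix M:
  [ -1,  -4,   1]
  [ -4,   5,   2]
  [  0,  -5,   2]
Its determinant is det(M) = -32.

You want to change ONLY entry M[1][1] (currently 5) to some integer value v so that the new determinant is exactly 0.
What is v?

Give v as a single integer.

Answer: -11

Derivation:
det is linear in entry M[1][1]: det = old_det + (v - 5) * C_11
Cofactor C_11 = -2
Want det = 0: -32 + (v - 5) * -2 = 0
  (v - 5) = 32 / -2 = -16
  v = 5 + (-16) = -11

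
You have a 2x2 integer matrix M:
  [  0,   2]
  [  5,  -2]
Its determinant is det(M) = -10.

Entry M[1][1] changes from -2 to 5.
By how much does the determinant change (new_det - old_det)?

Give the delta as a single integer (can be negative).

Cofactor C_11 = 0
Entry delta = 5 - -2 = 7
Det delta = entry_delta * cofactor = 7 * 0 = 0

Answer: 0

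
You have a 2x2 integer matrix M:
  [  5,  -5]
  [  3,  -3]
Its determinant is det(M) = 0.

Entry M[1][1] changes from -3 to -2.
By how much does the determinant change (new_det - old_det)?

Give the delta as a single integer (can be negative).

Answer: 5

Derivation:
Cofactor C_11 = 5
Entry delta = -2 - -3 = 1
Det delta = entry_delta * cofactor = 1 * 5 = 5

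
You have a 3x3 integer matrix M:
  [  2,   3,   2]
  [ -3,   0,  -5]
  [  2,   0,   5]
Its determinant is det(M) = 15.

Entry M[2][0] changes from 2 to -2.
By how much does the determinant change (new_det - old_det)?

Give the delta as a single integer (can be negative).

Answer: 60

Derivation:
Cofactor C_20 = -15
Entry delta = -2 - 2 = -4
Det delta = entry_delta * cofactor = -4 * -15 = 60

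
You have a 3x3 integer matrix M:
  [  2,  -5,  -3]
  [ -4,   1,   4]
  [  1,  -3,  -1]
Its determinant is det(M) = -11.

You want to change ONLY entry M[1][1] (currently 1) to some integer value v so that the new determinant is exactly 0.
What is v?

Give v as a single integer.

det is linear in entry M[1][1]: det = old_det + (v - 1) * C_11
Cofactor C_11 = 1
Want det = 0: -11 + (v - 1) * 1 = 0
  (v - 1) = 11 / 1 = 11
  v = 1 + (11) = 12

Answer: 12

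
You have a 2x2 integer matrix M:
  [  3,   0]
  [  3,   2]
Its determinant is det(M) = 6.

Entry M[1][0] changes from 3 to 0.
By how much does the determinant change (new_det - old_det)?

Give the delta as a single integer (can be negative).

Cofactor C_10 = 0
Entry delta = 0 - 3 = -3
Det delta = entry_delta * cofactor = -3 * 0 = 0

Answer: 0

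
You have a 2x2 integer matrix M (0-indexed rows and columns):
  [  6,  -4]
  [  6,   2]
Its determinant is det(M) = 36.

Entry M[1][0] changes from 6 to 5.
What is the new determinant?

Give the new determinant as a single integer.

det is linear in row 1: changing M[1][0] by delta changes det by delta * cofactor(1,0).
Cofactor C_10 = (-1)^(1+0) * minor(1,0) = 4
Entry delta = 5 - 6 = -1
Det delta = -1 * 4 = -4
New det = 36 + -4 = 32

Answer: 32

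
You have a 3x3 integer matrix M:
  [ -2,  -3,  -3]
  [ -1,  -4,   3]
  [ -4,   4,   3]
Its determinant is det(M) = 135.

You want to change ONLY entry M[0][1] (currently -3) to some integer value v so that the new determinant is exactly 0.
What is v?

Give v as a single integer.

Answer: 12

Derivation:
det is linear in entry M[0][1]: det = old_det + (v - -3) * C_01
Cofactor C_01 = -9
Want det = 0: 135 + (v - -3) * -9 = 0
  (v - -3) = -135 / -9 = 15
  v = -3 + (15) = 12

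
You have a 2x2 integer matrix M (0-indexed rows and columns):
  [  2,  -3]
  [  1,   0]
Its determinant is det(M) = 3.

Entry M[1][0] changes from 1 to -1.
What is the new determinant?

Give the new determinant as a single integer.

det is linear in row 1: changing M[1][0] by delta changes det by delta * cofactor(1,0).
Cofactor C_10 = (-1)^(1+0) * minor(1,0) = 3
Entry delta = -1 - 1 = -2
Det delta = -2 * 3 = -6
New det = 3 + -6 = -3

Answer: -3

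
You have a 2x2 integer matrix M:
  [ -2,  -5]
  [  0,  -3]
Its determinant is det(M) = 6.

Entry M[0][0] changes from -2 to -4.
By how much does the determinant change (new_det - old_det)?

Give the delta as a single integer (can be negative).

Cofactor C_00 = -3
Entry delta = -4 - -2 = -2
Det delta = entry_delta * cofactor = -2 * -3 = 6

Answer: 6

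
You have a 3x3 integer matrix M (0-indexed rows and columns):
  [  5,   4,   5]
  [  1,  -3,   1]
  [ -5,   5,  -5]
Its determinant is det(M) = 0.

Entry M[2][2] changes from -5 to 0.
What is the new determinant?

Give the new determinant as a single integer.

det is linear in row 2: changing M[2][2] by delta changes det by delta * cofactor(2,2).
Cofactor C_22 = (-1)^(2+2) * minor(2,2) = -19
Entry delta = 0 - -5 = 5
Det delta = 5 * -19 = -95
New det = 0 + -95 = -95

Answer: -95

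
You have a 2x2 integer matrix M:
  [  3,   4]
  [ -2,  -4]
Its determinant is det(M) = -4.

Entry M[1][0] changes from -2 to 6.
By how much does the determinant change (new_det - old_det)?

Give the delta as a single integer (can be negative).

Cofactor C_10 = -4
Entry delta = 6 - -2 = 8
Det delta = entry_delta * cofactor = 8 * -4 = -32

Answer: -32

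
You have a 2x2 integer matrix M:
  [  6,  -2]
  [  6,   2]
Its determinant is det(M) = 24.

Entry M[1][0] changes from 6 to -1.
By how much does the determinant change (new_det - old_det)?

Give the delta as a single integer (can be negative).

Answer: -14

Derivation:
Cofactor C_10 = 2
Entry delta = -1 - 6 = -7
Det delta = entry_delta * cofactor = -7 * 2 = -14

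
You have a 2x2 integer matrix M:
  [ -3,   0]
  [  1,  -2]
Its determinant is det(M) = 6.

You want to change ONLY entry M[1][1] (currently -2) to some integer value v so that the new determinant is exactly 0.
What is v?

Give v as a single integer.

det is linear in entry M[1][1]: det = old_det + (v - -2) * C_11
Cofactor C_11 = -3
Want det = 0: 6 + (v - -2) * -3 = 0
  (v - -2) = -6 / -3 = 2
  v = -2 + (2) = 0

Answer: 0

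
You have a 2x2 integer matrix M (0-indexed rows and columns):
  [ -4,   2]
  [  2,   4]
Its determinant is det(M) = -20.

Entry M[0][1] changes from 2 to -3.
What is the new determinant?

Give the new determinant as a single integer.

Answer: -10

Derivation:
det is linear in row 0: changing M[0][1] by delta changes det by delta * cofactor(0,1).
Cofactor C_01 = (-1)^(0+1) * minor(0,1) = -2
Entry delta = -3 - 2 = -5
Det delta = -5 * -2 = 10
New det = -20 + 10 = -10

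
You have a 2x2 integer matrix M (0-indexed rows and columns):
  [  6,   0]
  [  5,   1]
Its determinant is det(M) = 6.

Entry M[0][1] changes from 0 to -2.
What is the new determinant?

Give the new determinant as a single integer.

Answer: 16

Derivation:
det is linear in row 0: changing M[0][1] by delta changes det by delta * cofactor(0,1).
Cofactor C_01 = (-1)^(0+1) * minor(0,1) = -5
Entry delta = -2 - 0 = -2
Det delta = -2 * -5 = 10
New det = 6 + 10 = 16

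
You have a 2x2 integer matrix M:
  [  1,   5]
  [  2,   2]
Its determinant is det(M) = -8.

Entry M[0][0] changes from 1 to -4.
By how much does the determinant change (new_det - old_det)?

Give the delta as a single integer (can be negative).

Cofactor C_00 = 2
Entry delta = -4 - 1 = -5
Det delta = entry_delta * cofactor = -5 * 2 = -10

Answer: -10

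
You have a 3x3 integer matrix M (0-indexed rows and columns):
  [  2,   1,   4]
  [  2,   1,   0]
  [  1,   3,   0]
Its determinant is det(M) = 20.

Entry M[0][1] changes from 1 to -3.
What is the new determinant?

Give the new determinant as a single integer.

Answer: 20

Derivation:
det is linear in row 0: changing M[0][1] by delta changes det by delta * cofactor(0,1).
Cofactor C_01 = (-1)^(0+1) * minor(0,1) = 0
Entry delta = -3 - 1 = -4
Det delta = -4 * 0 = 0
New det = 20 + 0 = 20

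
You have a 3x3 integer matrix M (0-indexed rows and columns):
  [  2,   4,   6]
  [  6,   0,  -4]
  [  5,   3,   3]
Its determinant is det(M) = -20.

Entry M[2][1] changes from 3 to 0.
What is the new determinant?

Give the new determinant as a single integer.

Answer: -152

Derivation:
det is linear in row 2: changing M[2][1] by delta changes det by delta * cofactor(2,1).
Cofactor C_21 = (-1)^(2+1) * minor(2,1) = 44
Entry delta = 0 - 3 = -3
Det delta = -3 * 44 = -132
New det = -20 + -132 = -152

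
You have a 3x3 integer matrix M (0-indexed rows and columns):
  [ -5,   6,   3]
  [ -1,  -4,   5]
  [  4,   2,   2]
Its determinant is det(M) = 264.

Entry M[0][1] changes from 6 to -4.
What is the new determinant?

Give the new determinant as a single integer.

Answer: 44

Derivation:
det is linear in row 0: changing M[0][1] by delta changes det by delta * cofactor(0,1).
Cofactor C_01 = (-1)^(0+1) * minor(0,1) = 22
Entry delta = -4 - 6 = -10
Det delta = -10 * 22 = -220
New det = 264 + -220 = 44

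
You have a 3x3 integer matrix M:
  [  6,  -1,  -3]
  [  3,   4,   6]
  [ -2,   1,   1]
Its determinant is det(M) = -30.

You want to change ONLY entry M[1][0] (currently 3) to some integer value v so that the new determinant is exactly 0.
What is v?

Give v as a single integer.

det is linear in entry M[1][0]: det = old_det + (v - 3) * C_10
Cofactor C_10 = -2
Want det = 0: -30 + (v - 3) * -2 = 0
  (v - 3) = 30 / -2 = -15
  v = 3 + (-15) = -12

Answer: -12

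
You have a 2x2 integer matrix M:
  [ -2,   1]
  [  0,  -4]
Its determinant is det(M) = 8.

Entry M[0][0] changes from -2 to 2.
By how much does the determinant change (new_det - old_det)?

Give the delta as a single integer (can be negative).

Answer: -16

Derivation:
Cofactor C_00 = -4
Entry delta = 2 - -2 = 4
Det delta = entry_delta * cofactor = 4 * -4 = -16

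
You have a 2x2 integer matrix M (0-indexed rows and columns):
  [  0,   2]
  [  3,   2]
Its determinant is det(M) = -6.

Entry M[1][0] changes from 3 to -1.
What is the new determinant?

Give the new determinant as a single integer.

det is linear in row 1: changing M[1][0] by delta changes det by delta * cofactor(1,0).
Cofactor C_10 = (-1)^(1+0) * minor(1,0) = -2
Entry delta = -1 - 3 = -4
Det delta = -4 * -2 = 8
New det = -6 + 8 = 2

Answer: 2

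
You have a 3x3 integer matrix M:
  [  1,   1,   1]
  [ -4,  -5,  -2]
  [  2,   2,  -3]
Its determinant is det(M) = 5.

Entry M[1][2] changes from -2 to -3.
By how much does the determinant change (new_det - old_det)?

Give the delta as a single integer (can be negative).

Answer: 0

Derivation:
Cofactor C_12 = 0
Entry delta = -3 - -2 = -1
Det delta = entry_delta * cofactor = -1 * 0 = 0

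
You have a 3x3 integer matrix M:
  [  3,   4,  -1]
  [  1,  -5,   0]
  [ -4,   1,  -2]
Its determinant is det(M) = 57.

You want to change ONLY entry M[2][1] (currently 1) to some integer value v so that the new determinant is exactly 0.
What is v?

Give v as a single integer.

Answer: 58

Derivation:
det is linear in entry M[2][1]: det = old_det + (v - 1) * C_21
Cofactor C_21 = -1
Want det = 0: 57 + (v - 1) * -1 = 0
  (v - 1) = -57 / -1 = 57
  v = 1 + (57) = 58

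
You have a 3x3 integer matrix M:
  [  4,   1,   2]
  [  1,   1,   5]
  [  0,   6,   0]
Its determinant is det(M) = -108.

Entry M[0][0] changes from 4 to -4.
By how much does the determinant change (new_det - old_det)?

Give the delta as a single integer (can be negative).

Answer: 240

Derivation:
Cofactor C_00 = -30
Entry delta = -4 - 4 = -8
Det delta = entry_delta * cofactor = -8 * -30 = 240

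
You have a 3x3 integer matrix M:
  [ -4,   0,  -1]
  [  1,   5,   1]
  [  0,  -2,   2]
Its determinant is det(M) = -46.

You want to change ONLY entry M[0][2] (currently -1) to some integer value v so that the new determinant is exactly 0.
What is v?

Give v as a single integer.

det is linear in entry M[0][2]: det = old_det + (v - -1) * C_02
Cofactor C_02 = -2
Want det = 0: -46 + (v - -1) * -2 = 0
  (v - -1) = 46 / -2 = -23
  v = -1 + (-23) = -24

Answer: -24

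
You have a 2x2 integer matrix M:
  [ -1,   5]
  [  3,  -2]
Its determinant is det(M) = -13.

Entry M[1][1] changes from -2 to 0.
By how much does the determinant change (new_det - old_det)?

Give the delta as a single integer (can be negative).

Answer: -2

Derivation:
Cofactor C_11 = -1
Entry delta = 0 - -2 = 2
Det delta = entry_delta * cofactor = 2 * -1 = -2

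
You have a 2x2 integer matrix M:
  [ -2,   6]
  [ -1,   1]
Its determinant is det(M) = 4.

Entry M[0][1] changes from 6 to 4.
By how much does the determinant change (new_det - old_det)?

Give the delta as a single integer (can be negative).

Answer: -2

Derivation:
Cofactor C_01 = 1
Entry delta = 4 - 6 = -2
Det delta = entry_delta * cofactor = -2 * 1 = -2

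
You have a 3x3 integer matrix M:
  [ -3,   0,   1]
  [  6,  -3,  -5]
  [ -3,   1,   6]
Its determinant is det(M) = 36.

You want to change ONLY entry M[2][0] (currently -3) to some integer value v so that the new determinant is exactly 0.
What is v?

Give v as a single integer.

det is linear in entry M[2][0]: det = old_det + (v - -3) * C_20
Cofactor C_20 = 3
Want det = 0: 36 + (v - -3) * 3 = 0
  (v - -3) = -36 / 3 = -12
  v = -3 + (-12) = -15

Answer: -15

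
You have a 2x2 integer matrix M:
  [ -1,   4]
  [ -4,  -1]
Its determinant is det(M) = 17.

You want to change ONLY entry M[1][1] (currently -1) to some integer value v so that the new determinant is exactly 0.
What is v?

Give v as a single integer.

Answer: 16

Derivation:
det is linear in entry M[1][1]: det = old_det + (v - -1) * C_11
Cofactor C_11 = -1
Want det = 0: 17 + (v - -1) * -1 = 0
  (v - -1) = -17 / -1 = 17
  v = -1 + (17) = 16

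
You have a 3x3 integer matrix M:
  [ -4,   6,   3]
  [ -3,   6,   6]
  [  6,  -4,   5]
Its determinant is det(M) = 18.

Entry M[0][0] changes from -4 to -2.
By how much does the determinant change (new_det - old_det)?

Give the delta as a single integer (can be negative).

Cofactor C_00 = 54
Entry delta = -2 - -4 = 2
Det delta = entry_delta * cofactor = 2 * 54 = 108

Answer: 108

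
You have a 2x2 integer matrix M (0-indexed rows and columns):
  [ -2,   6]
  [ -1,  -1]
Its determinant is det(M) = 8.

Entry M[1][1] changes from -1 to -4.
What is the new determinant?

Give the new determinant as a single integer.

Answer: 14

Derivation:
det is linear in row 1: changing M[1][1] by delta changes det by delta * cofactor(1,1).
Cofactor C_11 = (-1)^(1+1) * minor(1,1) = -2
Entry delta = -4 - -1 = -3
Det delta = -3 * -2 = 6
New det = 8 + 6 = 14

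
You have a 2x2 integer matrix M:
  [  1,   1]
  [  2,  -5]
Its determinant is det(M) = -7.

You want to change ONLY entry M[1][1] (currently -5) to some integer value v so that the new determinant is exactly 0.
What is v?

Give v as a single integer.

Answer: 2

Derivation:
det is linear in entry M[1][1]: det = old_det + (v - -5) * C_11
Cofactor C_11 = 1
Want det = 0: -7 + (v - -5) * 1 = 0
  (v - -5) = 7 / 1 = 7
  v = -5 + (7) = 2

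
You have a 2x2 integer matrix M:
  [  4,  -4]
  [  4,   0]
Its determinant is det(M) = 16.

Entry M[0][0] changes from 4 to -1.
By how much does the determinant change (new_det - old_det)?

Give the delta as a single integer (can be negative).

Cofactor C_00 = 0
Entry delta = -1 - 4 = -5
Det delta = entry_delta * cofactor = -5 * 0 = 0

Answer: 0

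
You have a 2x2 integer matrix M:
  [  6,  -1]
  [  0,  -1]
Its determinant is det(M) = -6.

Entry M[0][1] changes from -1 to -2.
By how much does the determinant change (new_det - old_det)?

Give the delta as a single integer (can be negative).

Cofactor C_01 = 0
Entry delta = -2 - -1 = -1
Det delta = entry_delta * cofactor = -1 * 0 = 0

Answer: 0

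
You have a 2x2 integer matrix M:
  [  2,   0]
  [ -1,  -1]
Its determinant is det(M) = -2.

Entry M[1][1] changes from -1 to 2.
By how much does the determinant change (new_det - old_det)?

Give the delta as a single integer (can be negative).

Answer: 6

Derivation:
Cofactor C_11 = 2
Entry delta = 2 - -1 = 3
Det delta = entry_delta * cofactor = 3 * 2 = 6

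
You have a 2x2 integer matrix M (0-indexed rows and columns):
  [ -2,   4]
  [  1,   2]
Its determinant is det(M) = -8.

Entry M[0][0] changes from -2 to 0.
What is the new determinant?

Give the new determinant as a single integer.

Answer: -4

Derivation:
det is linear in row 0: changing M[0][0] by delta changes det by delta * cofactor(0,0).
Cofactor C_00 = (-1)^(0+0) * minor(0,0) = 2
Entry delta = 0 - -2 = 2
Det delta = 2 * 2 = 4
New det = -8 + 4 = -4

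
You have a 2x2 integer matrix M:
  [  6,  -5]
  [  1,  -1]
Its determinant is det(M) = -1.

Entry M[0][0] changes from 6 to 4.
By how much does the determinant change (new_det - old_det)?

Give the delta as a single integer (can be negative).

Answer: 2

Derivation:
Cofactor C_00 = -1
Entry delta = 4 - 6 = -2
Det delta = entry_delta * cofactor = -2 * -1 = 2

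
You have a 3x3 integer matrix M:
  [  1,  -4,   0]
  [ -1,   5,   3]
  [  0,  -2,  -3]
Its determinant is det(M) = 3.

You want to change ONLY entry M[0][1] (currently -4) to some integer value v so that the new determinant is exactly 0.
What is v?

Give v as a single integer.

Answer: -3

Derivation:
det is linear in entry M[0][1]: det = old_det + (v - -4) * C_01
Cofactor C_01 = -3
Want det = 0: 3 + (v - -4) * -3 = 0
  (v - -4) = -3 / -3 = 1
  v = -4 + (1) = -3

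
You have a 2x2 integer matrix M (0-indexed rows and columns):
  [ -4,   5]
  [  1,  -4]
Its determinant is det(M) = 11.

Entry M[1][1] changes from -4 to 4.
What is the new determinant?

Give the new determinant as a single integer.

det is linear in row 1: changing M[1][1] by delta changes det by delta * cofactor(1,1).
Cofactor C_11 = (-1)^(1+1) * minor(1,1) = -4
Entry delta = 4 - -4 = 8
Det delta = 8 * -4 = -32
New det = 11 + -32 = -21

Answer: -21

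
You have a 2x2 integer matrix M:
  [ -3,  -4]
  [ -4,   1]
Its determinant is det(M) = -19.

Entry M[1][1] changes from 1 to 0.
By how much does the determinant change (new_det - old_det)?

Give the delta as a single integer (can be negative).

Answer: 3

Derivation:
Cofactor C_11 = -3
Entry delta = 0 - 1 = -1
Det delta = entry_delta * cofactor = -1 * -3 = 3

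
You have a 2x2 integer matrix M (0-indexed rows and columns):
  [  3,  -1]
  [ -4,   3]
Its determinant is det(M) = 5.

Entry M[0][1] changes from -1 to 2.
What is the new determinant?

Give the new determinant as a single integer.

det is linear in row 0: changing M[0][1] by delta changes det by delta * cofactor(0,1).
Cofactor C_01 = (-1)^(0+1) * minor(0,1) = 4
Entry delta = 2 - -1 = 3
Det delta = 3 * 4 = 12
New det = 5 + 12 = 17

Answer: 17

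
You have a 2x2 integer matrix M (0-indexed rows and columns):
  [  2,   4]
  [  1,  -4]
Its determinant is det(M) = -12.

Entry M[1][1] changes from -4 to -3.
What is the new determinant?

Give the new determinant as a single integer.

det is linear in row 1: changing M[1][1] by delta changes det by delta * cofactor(1,1).
Cofactor C_11 = (-1)^(1+1) * minor(1,1) = 2
Entry delta = -3 - -4 = 1
Det delta = 1 * 2 = 2
New det = -12 + 2 = -10

Answer: -10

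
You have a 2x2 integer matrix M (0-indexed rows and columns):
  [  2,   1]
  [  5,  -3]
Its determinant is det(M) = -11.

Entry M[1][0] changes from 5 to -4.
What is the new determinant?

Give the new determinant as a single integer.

det is linear in row 1: changing M[1][0] by delta changes det by delta * cofactor(1,0).
Cofactor C_10 = (-1)^(1+0) * minor(1,0) = -1
Entry delta = -4 - 5 = -9
Det delta = -9 * -1 = 9
New det = -11 + 9 = -2

Answer: -2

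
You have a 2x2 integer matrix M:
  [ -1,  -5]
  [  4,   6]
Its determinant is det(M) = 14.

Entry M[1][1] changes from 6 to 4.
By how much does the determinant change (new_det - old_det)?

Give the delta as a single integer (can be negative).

Cofactor C_11 = -1
Entry delta = 4 - 6 = -2
Det delta = entry_delta * cofactor = -2 * -1 = 2

Answer: 2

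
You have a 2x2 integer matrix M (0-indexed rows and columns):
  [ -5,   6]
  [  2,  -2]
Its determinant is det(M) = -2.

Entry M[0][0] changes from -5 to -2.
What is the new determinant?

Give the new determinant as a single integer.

Answer: -8

Derivation:
det is linear in row 0: changing M[0][0] by delta changes det by delta * cofactor(0,0).
Cofactor C_00 = (-1)^(0+0) * minor(0,0) = -2
Entry delta = -2 - -5 = 3
Det delta = 3 * -2 = -6
New det = -2 + -6 = -8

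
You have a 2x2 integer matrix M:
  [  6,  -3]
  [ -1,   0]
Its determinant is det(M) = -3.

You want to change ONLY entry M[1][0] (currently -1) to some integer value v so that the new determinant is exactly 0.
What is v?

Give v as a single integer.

det is linear in entry M[1][0]: det = old_det + (v - -1) * C_10
Cofactor C_10 = 3
Want det = 0: -3 + (v - -1) * 3 = 0
  (v - -1) = 3 / 3 = 1
  v = -1 + (1) = 0

Answer: 0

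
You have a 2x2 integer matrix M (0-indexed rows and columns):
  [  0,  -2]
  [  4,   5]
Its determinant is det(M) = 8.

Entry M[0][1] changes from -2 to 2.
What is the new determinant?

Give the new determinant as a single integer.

det is linear in row 0: changing M[0][1] by delta changes det by delta * cofactor(0,1).
Cofactor C_01 = (-1)^(0+1) * minor(0,1) = -4
Entry delta = 2 - -2 = 4
Det delta = 4 * -4 = -16
New det = 8 + -16 = -8

Answer: -8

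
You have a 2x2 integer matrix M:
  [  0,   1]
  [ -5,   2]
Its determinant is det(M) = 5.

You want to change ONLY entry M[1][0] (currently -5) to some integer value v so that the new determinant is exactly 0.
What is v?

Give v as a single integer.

Answer: 0

Derivation:
det is linear in entry M[1][0]: det = old_det + (v - -5) * C_10
Cofactor C_10 = -1
Want det = 0: 5 + (v - -5) * -1 = 0
  (v - -5) = -5 / -1 = 5
  v = -5 + (5) = 0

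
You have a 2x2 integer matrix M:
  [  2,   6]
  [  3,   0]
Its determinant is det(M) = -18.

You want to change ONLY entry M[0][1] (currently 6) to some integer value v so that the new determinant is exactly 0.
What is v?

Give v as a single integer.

Answer: 0

Derivation:
det is linear in entry M[0][1]: det = old_det + (v - 6) * C_01
Cofactor C_01 = -3
Want det = 0: -18 + (v - 6) * -3 = 0
  (v - 6) = 18 / -3 = -6
  v = 6 + (-6) = 0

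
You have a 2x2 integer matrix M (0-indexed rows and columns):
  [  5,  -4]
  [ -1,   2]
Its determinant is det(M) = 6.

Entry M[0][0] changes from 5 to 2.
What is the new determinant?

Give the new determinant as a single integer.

det is linear in row 0: changing M[0][0] by delta changes det by delta * cofactor(0,0).
Cofactor C_00 = (-1)^(0+0) * minor(0,0) = 2
Entry delta = 2 - 5 = -3
Det delta = -3 * 2 = -6
New det = 6 + -6 = 0

Answer: 0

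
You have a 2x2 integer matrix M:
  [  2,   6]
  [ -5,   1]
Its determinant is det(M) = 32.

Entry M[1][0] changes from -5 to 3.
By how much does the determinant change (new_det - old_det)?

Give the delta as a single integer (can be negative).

Cofactor C_10 = -6
Entry delta = 3 - -5 = 8
Det delta = entry_delta * cofactor = 8 * -6 = -48

Answer: -48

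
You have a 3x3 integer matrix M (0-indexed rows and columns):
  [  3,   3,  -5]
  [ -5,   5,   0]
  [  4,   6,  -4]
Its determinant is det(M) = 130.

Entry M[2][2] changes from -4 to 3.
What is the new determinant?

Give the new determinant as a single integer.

Answer: 340

Derivation:
det is linear in row 2: changing M[2][2] by delta changes det by delta * cofactor(2,2).
Cofactor C_22 = (-1)^(2+2) * minor(2,2) = 30
Entry delta = 3 - -4 = 7
Det delta = 7 * 30 = 210
New det = 130 + 210 = 340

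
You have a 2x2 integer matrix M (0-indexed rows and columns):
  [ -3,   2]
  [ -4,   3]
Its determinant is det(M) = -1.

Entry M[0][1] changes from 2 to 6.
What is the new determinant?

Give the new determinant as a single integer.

Answer: 15

Derivation:
det is linear in row 0: changing M[0][1] by delta changes det by delta * cofactor(0,1).
Cofactor C_01 = (-1)^(0+1) * minor(0,1) = 4
Entry delta = 6 - 2 = 4
Det delta = 4 * 4 = 16
New det = -1 + 16 = 15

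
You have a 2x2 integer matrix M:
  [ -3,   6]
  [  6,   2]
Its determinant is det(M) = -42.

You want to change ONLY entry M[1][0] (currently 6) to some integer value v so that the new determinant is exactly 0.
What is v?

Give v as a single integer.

Answer: -1

Derivation:
det is linear in entry M[1][0]: det = old_det + (v - 6) * C_10
Cofactor C_10 = -6
Want det = 0: -42 + (v - 6) * -6 = 0
  (v - 6) = 42 / -6 = -7
  v = 6 + (-7) = -1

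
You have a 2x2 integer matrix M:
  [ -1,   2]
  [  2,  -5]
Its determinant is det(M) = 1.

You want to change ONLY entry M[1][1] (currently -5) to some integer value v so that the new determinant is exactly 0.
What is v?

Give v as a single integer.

det is linear in entry M[1][1]: det = old_det + (v - -5) * C_11
Cofactor C_11 = -1
Want det = 0: 1 + (v - -5) * -1 = 0
  (v - -5) = -1 / -1 = 1
  v = -5 + (1) = -4

Answer: -4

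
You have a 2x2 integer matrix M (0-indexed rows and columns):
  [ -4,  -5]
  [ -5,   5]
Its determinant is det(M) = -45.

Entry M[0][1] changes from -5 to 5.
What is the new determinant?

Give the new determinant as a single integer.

Answer: 5

Derivation:
det is linear in row 0: changing M[0][1] by delta changes det by delta * cofactor(0,1).
Cofactor C_01 = (-1)^(0+1) * minor(0,1) = 5
Entry delta = 5 - -5 = 10
Det delta = 10 * 5 = 50
New det = -45 + 50 = 5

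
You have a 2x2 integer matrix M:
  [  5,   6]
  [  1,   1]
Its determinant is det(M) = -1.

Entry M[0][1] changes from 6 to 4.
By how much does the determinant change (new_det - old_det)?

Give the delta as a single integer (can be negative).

Answer: 2

Derivation:
Cofactor C_01 = -1
Entry delta = 4 - 6 = -2
Det delta = entry_delta * cofactor = -2 * -1 = 2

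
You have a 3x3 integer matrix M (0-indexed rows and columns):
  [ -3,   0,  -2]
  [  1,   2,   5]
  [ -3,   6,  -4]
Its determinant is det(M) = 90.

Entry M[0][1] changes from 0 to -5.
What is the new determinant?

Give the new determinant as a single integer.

Answer: 145

Derivation:
det is linear in row 0: changing M[0][1] by delta changes det by delta * cofactor(0,1).
Cofactor C_01 = (-1)^(0+1) * minor(0,1) = -11
Entry delta = -5 - 0 = -5
Det delta = -5 * -11 = 55
New det = 90 + 55 = 145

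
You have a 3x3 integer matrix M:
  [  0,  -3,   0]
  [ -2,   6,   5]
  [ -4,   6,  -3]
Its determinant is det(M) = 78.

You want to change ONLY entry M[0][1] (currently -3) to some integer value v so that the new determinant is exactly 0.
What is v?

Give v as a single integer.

Answer: 0

Derivation:
det is linear in entry M[0][1]: det = old_det + (v - -3) * C_01
Cofactor C_01 = -26
Want det = 0: 78 + (v - -3) * -26 = 0
  (v - -3) = -78 / -26 = 3
  v = -3 + (3) = 0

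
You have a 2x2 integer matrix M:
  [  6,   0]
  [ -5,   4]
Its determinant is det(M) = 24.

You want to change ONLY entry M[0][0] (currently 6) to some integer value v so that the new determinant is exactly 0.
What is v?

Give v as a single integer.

Answer: 0

Derivation:
det is linear in entry M[0][0]: det = old_det + (v - 6) * C_00
Cofactor C_00 = 4
Want det = 0: 24 + (v - 6) * 4 = 0
  (v - 6) = -24 / 4 = -6
  v = 6 + (-6) = 0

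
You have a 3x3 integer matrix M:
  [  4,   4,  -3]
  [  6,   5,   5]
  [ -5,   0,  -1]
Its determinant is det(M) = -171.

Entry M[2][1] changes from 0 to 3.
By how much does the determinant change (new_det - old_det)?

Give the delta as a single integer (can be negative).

Answer: -114

Derivation:
Cofactor C_21 = -38
Entry delta = 3 - 0 = 3
Det delta = entry_delta * cofactor = 3 * -38 = -114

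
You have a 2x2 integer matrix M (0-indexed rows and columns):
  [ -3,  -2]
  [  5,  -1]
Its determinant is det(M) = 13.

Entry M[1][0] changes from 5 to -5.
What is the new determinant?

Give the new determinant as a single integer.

det is linear in row 1: changing M[1][0] by delta changes det by delta * cofactor(1,0).
Cofactor C_10 = (-1)^(1+0) * minor(1,0) = 2
Entry delta = -5 - 5 = -10
Det delta = -10 * 2 = -20
New det = 13 + -20 = -7

Answer: -7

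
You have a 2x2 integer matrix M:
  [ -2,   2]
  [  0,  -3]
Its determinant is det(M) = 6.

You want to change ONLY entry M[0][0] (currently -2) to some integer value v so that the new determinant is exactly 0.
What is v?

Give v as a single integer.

Answer: 0

Derivation:
det is linear in entry M[0][0]: det = old_det + (v - -2) * C_00
Cofactor C_00 = -3
Want det = 0: 6 + (v - -2) * -3 = 0
  (v - -2) = -6 / -3 = 2
  v = -2 + (2) = 0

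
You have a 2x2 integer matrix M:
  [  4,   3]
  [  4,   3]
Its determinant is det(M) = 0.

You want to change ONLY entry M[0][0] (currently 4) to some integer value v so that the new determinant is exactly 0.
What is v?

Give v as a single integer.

Answer: 4

Derivation:
det is linear in entry M[0][0]: det = old_det + (v - 4) * C_00
Cofactor C_00 = 3
Want det = 0: 0 + (v - 4) * 3 = 0
  (v - 4) = 0 / 3 = 0
  v = 4 + (0) = 4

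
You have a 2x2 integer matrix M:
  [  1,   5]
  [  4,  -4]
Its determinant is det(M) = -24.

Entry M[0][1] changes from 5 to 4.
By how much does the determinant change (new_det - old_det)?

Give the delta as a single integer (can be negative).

Cofactor C_01 = -4
Entry delta = 4 - 5 = -1
Det delta = entry_delta * cofactor = -1 * -4 = 4

Answer: 4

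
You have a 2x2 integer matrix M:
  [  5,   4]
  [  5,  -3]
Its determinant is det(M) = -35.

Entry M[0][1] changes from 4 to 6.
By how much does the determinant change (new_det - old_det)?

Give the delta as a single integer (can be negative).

Answer: -10

Derivation:
Cofactor C_01 = -5
Entry delta = 6 - 4 = 2
Det delta = entry_delta * cofactor = 2 * -5 = -10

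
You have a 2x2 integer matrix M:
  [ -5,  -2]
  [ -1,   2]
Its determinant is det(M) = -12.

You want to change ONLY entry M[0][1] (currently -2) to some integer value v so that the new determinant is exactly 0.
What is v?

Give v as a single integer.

Answer: 10

Derivation:
det is linear in entry M[0][1]: det = old_det + (v - -2) * C_01
Cofactor C_01 = 1
Want det = 0: -12 + (v - -2) * 1 = 0
  (v - -2) = 12 / 1 = 12
  v = -2 + (12) = 10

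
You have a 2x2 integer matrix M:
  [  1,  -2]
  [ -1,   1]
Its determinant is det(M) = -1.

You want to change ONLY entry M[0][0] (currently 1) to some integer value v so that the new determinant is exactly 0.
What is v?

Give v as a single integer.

Answer: 2

Derivation:
det is linear in entry M[0][0]: det = old_det + (v - 1) * C_00
Cofactor C_00 = 1
Want det = 0: -1 + (v - 1) * 1 = 0
  (v - 1) = 1 / 1 = 1
  v = 1 + (1) = 2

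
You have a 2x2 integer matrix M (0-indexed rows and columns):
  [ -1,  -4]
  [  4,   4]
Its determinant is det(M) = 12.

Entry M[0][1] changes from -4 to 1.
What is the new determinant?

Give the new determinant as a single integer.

det is linear in row 0: changing M[0][1] by delta changes det by delta * cofactor(0,1).
Cofactor C_01 = (-1)^(0+1) * minor(0,1) = -4
Entry delta = 1 - -4 = 5
Det delta = 5 * -4 = -20
New det = 12 + -20 = -8

Answer: -8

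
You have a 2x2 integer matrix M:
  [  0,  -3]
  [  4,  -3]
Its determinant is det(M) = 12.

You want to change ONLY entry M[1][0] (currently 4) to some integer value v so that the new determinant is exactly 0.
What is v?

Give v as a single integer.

det is linear in entry M[1][0]: det = old_det + (v - 4) * C_10
Cofactor C_10 = 3
Want det = 0: 12 + (v - 4) * 3 = 0
  (v - 4) = -12 / 3 = -4
  v = 4 + (-4) = 0

Answer: 0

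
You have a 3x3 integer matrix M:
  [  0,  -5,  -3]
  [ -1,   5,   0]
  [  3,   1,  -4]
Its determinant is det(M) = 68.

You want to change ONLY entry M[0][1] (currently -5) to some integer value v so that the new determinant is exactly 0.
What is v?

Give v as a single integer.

det is linear in entry M[0][1]: det = old_det + (v - -5) * C_01
Cofactor C_01 = -4
Want det = 0: 68 + (v - -5) * -4 = 0
  (v - -5) = -68 / -4 = 17
  v = -5 + (17) = 12

Answer: 12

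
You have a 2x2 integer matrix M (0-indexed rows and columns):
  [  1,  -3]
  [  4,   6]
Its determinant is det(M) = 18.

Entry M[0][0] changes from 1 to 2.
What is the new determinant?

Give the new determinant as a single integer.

det is linear in row 0: changing M[0][0] by delta changes det by delta * cofactor(0,0).
Cofactor C_00 = (-1)^(0+0) * minor(0,0) = 6
Entry delta = 2 - 1 = 1
Det delta = 1 * 6 = 6
New det = 18 + 6 = 24

Answer: 24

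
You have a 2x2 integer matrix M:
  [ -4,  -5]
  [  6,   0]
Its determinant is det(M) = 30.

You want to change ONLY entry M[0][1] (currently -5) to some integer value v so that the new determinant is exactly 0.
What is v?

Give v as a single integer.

Answer: 0

Derivation:
det is linear in entry M[0][1]: det = old_det + (v - -5) * C_01
Cofactor C_01 = -6
Want det = 0: 30 + (v - -5) * -6 = 0
  (v - -5) = -30 / -6 = 5
  v = -5 + (5) = 0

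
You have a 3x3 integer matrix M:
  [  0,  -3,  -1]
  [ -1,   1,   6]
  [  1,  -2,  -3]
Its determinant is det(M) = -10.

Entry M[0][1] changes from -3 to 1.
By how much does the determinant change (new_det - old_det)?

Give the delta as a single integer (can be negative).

Answer: 12

Derivation:
Cofactor C_01 = 3
Entry delta = 1 - -3 = 4
Det delta = entry_delta * cofactor = 4 * 3 = 12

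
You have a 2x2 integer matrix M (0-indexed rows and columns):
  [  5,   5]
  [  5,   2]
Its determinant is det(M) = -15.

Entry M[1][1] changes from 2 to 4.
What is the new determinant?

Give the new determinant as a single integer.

Answer: -5

Derivation:
det is linear in row 1: changing M[1][1] by delta changes det by delta * cofactor(1,1).
Cofactor C_11 = (-1)^(1+1) * minor(1,1) = 5
Entry delta = 4 - 2 = 2
Det delta = 2 * 5 = 10
New det = -15 + 10 = -5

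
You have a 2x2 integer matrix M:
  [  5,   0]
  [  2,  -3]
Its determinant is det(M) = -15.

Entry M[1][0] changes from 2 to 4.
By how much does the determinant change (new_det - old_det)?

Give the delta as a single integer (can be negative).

Answer: 0

Derivation:
Cofactor C_10 = 0
Entry delta = 4 - 2 = 2
Det delta = entry_delta * cofactor = 2 * 0 = 0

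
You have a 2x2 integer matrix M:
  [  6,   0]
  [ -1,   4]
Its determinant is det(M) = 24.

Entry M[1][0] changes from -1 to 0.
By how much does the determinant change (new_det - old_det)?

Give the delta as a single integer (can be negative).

Answer: 0

Derivation:
Cofactor C_10 = 0
Entry delta = 0 - -1 = 1
Det delta = entry_delta * cofactor = 1 * 0 = 0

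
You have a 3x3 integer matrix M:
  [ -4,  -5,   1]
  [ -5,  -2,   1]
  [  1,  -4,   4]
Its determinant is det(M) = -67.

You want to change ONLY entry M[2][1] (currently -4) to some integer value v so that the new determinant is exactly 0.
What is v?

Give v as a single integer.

Answer: -71

Derivation:
det is linear in entry M[2][1]: det = old_det + (v - -4) * C_21
Cofactor C_21 = -1
Want det = 0: -67 + (v - -4) * -1 = 0
  (v - -4) = 67 / -1 = -67
  v = -4 + (-67) = -71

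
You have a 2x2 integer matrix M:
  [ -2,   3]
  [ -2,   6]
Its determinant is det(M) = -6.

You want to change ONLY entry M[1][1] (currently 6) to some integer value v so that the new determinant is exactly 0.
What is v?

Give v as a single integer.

Answer: 3

Derivation:
det is linear in entry M[1][1]: det = old_det + (v - 6) * C_11
Cofactor C_11 = -2
Want det = 0: -6 + (v - 6) * -2 = 0
  (v - 6) = 6 / -2 = -3
  v = 6 + (-3) = 3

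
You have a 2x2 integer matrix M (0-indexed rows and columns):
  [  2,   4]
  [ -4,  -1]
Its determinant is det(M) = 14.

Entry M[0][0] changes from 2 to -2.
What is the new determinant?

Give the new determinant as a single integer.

Answer: 18

Derivation:
det is linear in row 0: changing M[0][0] by delta changes det by delta * cofactor(0,0).
Cofactor C_00 = (-1)^(0+0) * minor(0,0) = -1
Entry delta = -2 - 2 = -4
Det delta = -4 * -1 = 4
New det = 14 + 4 = 18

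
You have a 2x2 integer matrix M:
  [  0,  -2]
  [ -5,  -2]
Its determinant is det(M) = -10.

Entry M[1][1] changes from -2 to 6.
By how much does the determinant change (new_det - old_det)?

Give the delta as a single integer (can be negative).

Answer: 0

Derivation:
Cofactor C_11 = 0
Entry delta = 6 - -2 = 8
Det delta = entry_delta * cofactor = 8 * 0 = 0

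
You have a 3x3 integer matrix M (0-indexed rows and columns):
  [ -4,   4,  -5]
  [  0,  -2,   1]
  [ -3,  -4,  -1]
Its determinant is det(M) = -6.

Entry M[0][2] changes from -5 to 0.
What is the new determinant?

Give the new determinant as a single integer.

Answer: -36

Derivation:
det is linear in row 0: changing M[0][2] by delta changes det by delta * cofactor(0,2).
Cofactor C_02 = (-1)^(0+2) * minor(0,2) = -6
Entry delta = 0 - -5 = 5
Det delta = 5 * -6 = -30
New det = -6 + -30 = -36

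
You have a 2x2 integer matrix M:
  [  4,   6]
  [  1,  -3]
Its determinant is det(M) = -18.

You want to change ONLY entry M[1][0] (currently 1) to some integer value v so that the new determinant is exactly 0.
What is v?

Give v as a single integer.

Answer: -2

Derivation:
det is linear in entry M[1][0]: det = old_det + (v - 1) * C_10
Cofactor C_10 = -6
Want det = 0: -18 + (v - 1) * -6 = 0
  (v - 1) = 18 / -6 = -3
  v = 1 + (-3) = -2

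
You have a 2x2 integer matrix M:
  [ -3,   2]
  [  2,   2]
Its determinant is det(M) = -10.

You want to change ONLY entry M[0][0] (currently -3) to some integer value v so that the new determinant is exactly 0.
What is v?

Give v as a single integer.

Answer: 2

Derivation:
det is linear in entry M[0][0]: det = old_det + (v - -3) * C_00
Cofactor C_00 = 2
Want det = 0: -10 + (v - -3) * 2 = 0
  (v - -3) = 10 / 2 = 5
  v = -3 + (5) = 2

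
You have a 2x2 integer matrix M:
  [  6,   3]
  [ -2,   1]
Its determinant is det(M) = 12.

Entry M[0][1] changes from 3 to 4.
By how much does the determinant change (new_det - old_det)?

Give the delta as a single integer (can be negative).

Answer: 2

Derivation:
Cofactor C_01 = 2
Entry delta = 4 - 3 = 1
Det delta = entry_delta * cofactor = 1 * 2 = 2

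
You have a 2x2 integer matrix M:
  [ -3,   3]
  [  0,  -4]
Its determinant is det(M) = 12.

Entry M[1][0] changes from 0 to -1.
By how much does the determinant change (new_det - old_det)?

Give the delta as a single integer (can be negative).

Cofactor C_10 = -3
Entry delta = -1 - 0 = -1
Det delta = entry_delta * cofactor = -1 * -3 = 3

Answer: 3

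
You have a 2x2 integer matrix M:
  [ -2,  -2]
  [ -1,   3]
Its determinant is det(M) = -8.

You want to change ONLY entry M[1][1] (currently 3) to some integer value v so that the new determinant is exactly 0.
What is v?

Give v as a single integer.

det is linear in entry M[1][1]: det = old_det + (v - 3) * C_11
Cofactor C_11 = -2
Want det = 0: -8 + (v - 3) * -2 = 0
  (v - 3) = 8 / -2 = -4
  v = 3 + (-4) = -1

Answer: -1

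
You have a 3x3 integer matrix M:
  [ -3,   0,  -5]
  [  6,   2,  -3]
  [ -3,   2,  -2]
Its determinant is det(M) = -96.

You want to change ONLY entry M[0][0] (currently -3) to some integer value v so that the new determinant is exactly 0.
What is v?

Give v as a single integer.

Answer: 45

Derivation:
det is linear in entry M[0][0]: det = old_det + (v - -3) * C_00
Cofactor C_00 = 2
Want det = 0: -96 + (v - -3) * 2 = 0
  (v - -3) = 96 / 2 = 48
  v = -3 + (48) = 45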